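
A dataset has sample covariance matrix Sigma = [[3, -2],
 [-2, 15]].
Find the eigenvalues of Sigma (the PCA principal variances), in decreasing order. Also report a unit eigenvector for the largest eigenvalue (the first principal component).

Step 1 — characteristic polynomial of 2×2 Sigma:
  det(Sigma - λI) = λ² - trace · λ + det = 0.
  trace = 3 + 15 = 18, det = 3·15 - (-2)² = 41.
Step 2 — discriminant:
  Δ = trace² - 4·det = 324 - 164 = 160.
Step 3 — eigenvalues:
  λ = (trace ± √Δ)/2 = (18 ± 12.6491)/2,
  λ_1 = 15.3246,  λ_2 = 2.6754.

Step 4 — unit eigenvector for λ_1: solve (Sigma - λ_1 I)v = 0. First row:
  (3 - 15.3246)·v_x + (-2)·v_y = 0, i.e. (-12.3246)·v_x + (-2)·v_y = 0,
  so v ∝ (b, λ_1 - a) = (-2, 12.3246); multiply by -1 so the first entry is positive: u = (2, -12.3246).
  ||u|| = √((2)² + (-12.3246)²) = √(155.8947) ≈ 12.4858,
  v_1 = u/||u|| ≈ (0.1602, -0.9871) (||v_1|| = 1).

λ_1 = 15.3246,  λ_2 = 2.6754;  v_1 ≈ (0.1602, -0.9871)


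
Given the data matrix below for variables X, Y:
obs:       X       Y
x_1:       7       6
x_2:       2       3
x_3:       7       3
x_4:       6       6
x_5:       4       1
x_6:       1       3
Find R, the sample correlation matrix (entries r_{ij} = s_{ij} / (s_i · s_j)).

Step 1 — column means:
  mean(X) = (7 + 2 + 7 + 6 + 4 + 1) / 6 = 27/6 = 4.5
  mean(Y) = (6 + 3 + 3 + 6 + 1 + 3) / 6 = 22/6 = 3.6667

Step 2 — sample variances and covariances s[i,j] = (1/(n-1)) · Σ_k (x_{k,i} - mean_i) · (x_{k,j} - mean_j), with n-1 = 5:
  s[X,X] = ((2.5)·(2.5) + (-2.5)·(-2.5) + (2.5)·(2.5) + (1.5)·(1.5) + (-0.5)·(-0.5) + (-3.5)·(-3.5)) / 5 = 33.5/5 = 6.7
  s[X,Y] = ((2.5)·(2.3333) + (-2.5)·(-0.6667) + (2.5)·(-0.6667) + (1.5)·(2.3333) + (-0.5)·(-2.6667) + (-3.5)·(-0.6667)) / 5 = 13/5 = 2.6
  s[Y,Y] = ((2.3333)·(2.3333) + (-0.6667)·(-0.6667) + (-0.6667)·(-0.6667) + (2.3333)·(2.3333) + (-2.6667)·(-2.6667) + (-0.6667)·(-0.6667)) / 5 = 19.3333/5 = 3.8667
  Sample standard deviations s_i = √(s[i,i]):
  s(X) = √(6.7) = 2.5884
  s(Y) = √(3.8667) = 1.9664

Step 3 — r_{ij} = s_{ij} / (s_i · s_j):
  r[X,X] = 1 (diagonal).
  r[X,Y] = 2.6 / (2.5884 · 1.9664) = 2.6 / 5.0899 = 0.5108
  r[Y,Y] = 1 (diagonal).

R is symmetric with unit diagonal. Assembling:

R = [[1, 0.5108],
 [0.5108, 1]]


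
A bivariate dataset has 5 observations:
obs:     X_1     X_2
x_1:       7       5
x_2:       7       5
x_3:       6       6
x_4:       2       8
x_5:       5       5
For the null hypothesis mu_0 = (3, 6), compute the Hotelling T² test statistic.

Step 1 — sample mean vector:
  mean(X_1) = (7 + 7 + 6 + 2 + 5) / 5 = 27/5 = 5.4
  mean(X_2) = (5 + 5 + 6 + 8 + 5) / 5 = 29/5 = 5.8
  x̄ = (5.4, 5.8),  deviation x̄ - mu_0 = (5.4, 5.8) - (3, 6) = (2.4, -0.2).

Step 2 — sample covariance matrix, S[i,j] = (1/(n-1)) · Σ_k (x_{k,i} - mean_i) · (x_{k,j} - mean_j), divisor n-1 = 4:
  S[X_1,X_1] = ((1.6)·(1.6) + (1.6)·(1.6) + (0.6)·(0.6) + (-3.4)·(-3.4) + (-0.4)·(-0.4)) / 4 = 17.2/4 = 4.3
  S[X_1,X_2] = ((1.6)·(-0.8) + (1.6)·(-0.8) + (0.6)·(0.2) + (-3.4)·(2.2) + (-0.4)·(-0.8)) / 4 = -9.6/4 = -2.4
  S[X_2,X_2] = ((-0.8)·(-0.8) + (-0.8)·(-0.8) + (0.2)·(0.2) + (2.2)·(2.2) + (-0.8)·(-0.8)) / 4 = 6.8/4 = 1.7
  S = [[4.3, -2.4],
 [-2.4, 1.7]].

Step 3 — invert S. det(S) = 4.3·1.7 - (-2.4)² = 1.55.
  S^{-1} = (1/det) · [[d, -b], [-b, a]] = [[1.0968, 1.5484],
 [1.5484, 2.7742]].

Step 4 — quadratic form (x̄ - mu_0)^T · S^{-1} · (x̄ - mu_0):
  S^{-1} · (x̄ - mu_0) = (2.3226, 3.1613),
  (x̄ - mu_0)^T · [...] = (2.4)·(2.3226) + (-0.2)·(3.1613) = 4.9419.

Step 5 — scale by n: T² = 5 · 4.9419 = 24.7097.

T² ≈ 24.7097


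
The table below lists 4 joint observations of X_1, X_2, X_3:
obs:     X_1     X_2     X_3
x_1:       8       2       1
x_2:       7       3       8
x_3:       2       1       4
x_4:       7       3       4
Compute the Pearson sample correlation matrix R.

Step 1 — column means:
  mean(X_1) = (8 + 7 + 2 + 7) / 4 = 24/4 = 6
  mean(X_2) = (2 + 3 + 1 + 3) / 4 = 9/4 = 2.25
  mean(X_3) = (1 + 8 + 4 + 4) / 4 = 17/4 = 4.25

Step 2 — sample variances and covariances s[i,j] = (1/(n-1)) · Σ_k (x_{k,i} - mean_i) · (x_{k,j} - mean_j), with n-1 = 3:
  s[X_1,X_1] = ((2)·(2) + (1)·(1) + (-4)·(-4) + (1)·(1)) / 3 = 22/3 = 7.3333
  s[X_1,X_2] = ((2)·(-0.25) + (1)·(0.75) + (-4)·(-1.25) + (1)·(0.75)) / 3 = 6/3 = 2
  s[X_1,X_3] = ((2)·(-3.25) + (1)·(3.75) + (-4)·(-0.25) + (1)·(-0.25)) / 3 = -2/3 = -0.6667
  s[X_2,X_2] = ((-0.25)·(-0.25) + (0.75)·(0.75) + (-1.25)·(-1.25) + (0.75)·(0.75)) / 3 = 2.75/3 = 0.9167
  s[X_2,X_3] = ((-0.25)·(-3.25) + (0.75)·(3.75) + (-1.25)·(-0.25) + (0.75)·(-0.25)) / 3 = 3.75/3 = 1.25
  s[X_3,X_3] = ((-3.25)·(-3.25) + (3.75)·(3.75) + (-0.25)·(-0.25) + (-0.25)·(-0.25)) / 3 = 24.75/3 = 8.25
  Sample standard deviations s_i = √(s[i,i]):
  s(X_1) = √(7.3333) = 2.708
  s(X_2) = √(0.9167) = 0.9574
  s(X_3) = √(8.25) = 2.8723

Step 3 — r_{ij} = s_{ij} / (s_i · s_j):
  r[X_1,X_1] = 1 (diagonal).
  r[X_1,X_2] = 2 / (2.708 · 0.9574) = 2 / 2.5927 = 0.7714
  r[X_1,X_3] = -0.6667 / (2.708 · 2.8723) = -0.6667 / 7.7782 = -0.0857
  r[X_2,X_2] = 1 (diagonal).
  r[X_2,X_3] = 1.25 / (0.9574 · 2.8723) = 1.25 / 2.75 = 0.4545
  r[X_3,X_3] = 1 (diagonal).

R is symmetric with unit diagonal. Assembling:

R = [[1, 0.7714, -0.0857],
 [0.7714, 1, 0.4545],
 [-0.0857, 0.4545, 1]]


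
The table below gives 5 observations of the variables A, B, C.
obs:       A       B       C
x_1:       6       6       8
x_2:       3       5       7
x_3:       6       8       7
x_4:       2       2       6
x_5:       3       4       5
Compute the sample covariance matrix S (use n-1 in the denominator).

Step 1 — column means:
  mean(A) = (6 + 3 + 6 + 2 + 3) / 5 = 20/5 = 4
  mean(B) = (6 + 5 + 8 + 2 + 4) / 5 = 25/5 = 5
  mean(C) = (8 + 7 + 7 + 6 + 5) / 5 = 33/5 = 6.6

Step 2 — sample covariance S[i,j] = (1/(n-1)) · Σ_k (x_{k,i} - mean_i) · (x_{k,j} - mean_j), with n-1 = 4.
  S[A,A] = ((2)·(2) + (-1)·(-1) + (2)·(2) + (-2)·(-2) + (-1)·(-1)) / 4 = 14/4 = 3.5
  S[A,B] = ((2)·(1) + (-1)·(0) + (2)·(3) + (-2)·(-3) + (-1)·(-1)) / 4 = 15/4 = 3.75
  S[A,C] = ((2)·(1.4) + (-1)·(0.4) + (2)·(0.4) + (-2)·(-0.6) + (-1)·(-1.6)) / 4 = 6/4 = 1.5
  S[B,B] = ((1)·(1) + (0)·(0) + (3)·(3) + (-3)·(-3) + (-1)·(-1)) / 4 = 20/4 = 5
  S[B,C] = ((1)·(1.4) + (0)·(0.4) + (3)·(0.4) + (-3)·(-0.6) + (-1)·(-1.6)) / 4 = 6/4 = 1.5
  S[C,C] = ((1.4)·(1.4) + (0.4)·(0.4) + (0.4)·(0.4) + (-0.6)·(-0.6) + (-1.6)·(-1.6)) / 4 = 5.2/4 = 1.3

S is symmetric (S[j,i] = S[i,j]). Assembling:

S = [[3.5, 3.75, 1.5],
 [3.75, 5, 1.5],
 [1.5, 1.5, 1.3]]


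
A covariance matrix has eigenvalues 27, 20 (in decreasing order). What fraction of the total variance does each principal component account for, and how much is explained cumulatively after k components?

Step 1 — total variance = trace(Sigma) = Σ λ_i = 27 + 20 = 47.

Step 2 — fraction explained by component i = λ_i / Σ λ:
  PC1: 27/47 = 0.5745
  PC2: 20/47 = 0.4255

Step 3 — cumulative fraction after k components = (λ_1 + ... + λ_k) / Σ λ:
  k = 1: 27/47 = 0.5745
  k = 2: (27 + 20)/47 = 47/47 = 1

Summary (fraction, with percent):

explained: PC1 0.5745 (57.45%), PC2 0.4255 (42.55%);  cumulative: 0.5745, 1


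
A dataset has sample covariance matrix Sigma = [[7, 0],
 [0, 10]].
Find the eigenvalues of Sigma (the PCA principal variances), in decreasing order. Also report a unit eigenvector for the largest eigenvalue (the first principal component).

Step 1 — characteristic polynomial of 2×2 Sigma:
  det(Sigma - λI) = λ² - trace · λ + det = 0.
  trace = 7 + 10 = 17, det = 7·10 - (0)² = 70.
Step 2 — discriminant:
  Δ = trace² - 4·det = 289 - 280 = 9.
Step 3 — eigenvalues:
  λ = (trace ± √Δ)/2 = (17 ± 3)/2,
  λ_1 = 10,  λ_2 = 7.

Step 4 — unit eigenvector for λ_1: Sigma is diagonal, so its eigenvectors are the coordinate axes. λ_1 = 10 is the diagonal entry on the second coordinate axis, hence
  v_1 = (0, 1) (||v_1|| = 1).

λ_1 = 10,  λ_2 = 7;  v_1 ≈ (0, 1)


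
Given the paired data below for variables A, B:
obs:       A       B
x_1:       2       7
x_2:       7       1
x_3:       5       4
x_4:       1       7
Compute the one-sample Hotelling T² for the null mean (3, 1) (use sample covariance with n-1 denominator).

Step 1 — sample mean vector:
  mean(A) = (2 + 7 + 5 + 1) / 4 = 15/4 = 3.75
  mean(B) = (7 + 1 + 4 + 7) / 4 = 19/4 = 4.75
  x̄ = (3.75, 4.75),  deviation x̄ - mu_0 = (3.75, 4.75) - (3, 1) = (0.75, 3.75).

Step 2 — sample covariance matrix, S[i,j] = (1/(n-1)) · Σ_k (x_{k,i} - mean_i) · (x_{k,j} - mean_j), divisor n-1 = 3:
  S[A,A] = ((-1.75)·(-1.75) + (3.25)·(3.25) + (1.25)·(1.25) + (-2.75)·(-2.75)) / 3 = 22.75/3 = 7.5833
  S[A,B] = ((-1.75)·(2.25) + (3.25)·(-3.75) + (1.25)·(-0.75) + (-2.75)·(2.25)) / 3 = -23.25/3 = -7.75
  S[B,B] = ((2.25)·(2.25) + (-3.75)·(-3.75) + (-0.75)·(-0.75) + (2.25)·(2.25)) / 3 = 24.75/3 = 8.25
  S = [[7.5833, -7.75],
 [-7.75, 8.25]].

Step 3 — invert S. det(S) = 7.5833·8.25 - (-7.75)² = 2.5.
  S^{-1} = (1/det) · [[d, -b], [-b, a]] = [[3.3, 3.1],
 [3.1, 3.0333]].

Step 4 — quadratic form (x̄ - mu_0)^T · S^{-1} · (x̄ - mu_0):
  S^{-1} · (x̄ - mu_0) = (14.1, 13.7),
  (x̄ - mu_0)^T · [...] = (0.75)·(14.1) + (3.75)·(13.7) = 61.95.

Step 5 — scale by n: T² = 4 · 61.95 = 247.8.

T² ≈ 247.8


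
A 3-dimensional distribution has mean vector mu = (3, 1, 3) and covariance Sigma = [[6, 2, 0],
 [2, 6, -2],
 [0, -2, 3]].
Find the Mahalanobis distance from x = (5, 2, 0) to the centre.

Step 1 — centre the observation: (x - mu) = (2, 1, -3).

Step 2 — invert Sigma (cofactor / det for 3×3, or solve directly):
  Sigma^{-1} = [[0.1944, -0.0833, -0.0556],
 [-0.0833, 0.25, 0.1667],
 [-0.0556, 0.1667, 0.4444]].

Step 3 — form the quadratic (x - mu)^T · Sigma^{-1} · (x - mu):
  Sigma^{-1} · (x - mu) = (0.4722, -0.4167, -1.2778).
  (x - mu)^T · [Sigma^{-1} · (x - mu)] = (2)·(0.4722) + (1)·(-0.4167) + (-3)·(-1.2778) = 4.3611.

Step 4 — take square root: d = √(4.3611) ≈ 2.0883.

d(x, mu) = √(4.3611) ≈ 2.0883


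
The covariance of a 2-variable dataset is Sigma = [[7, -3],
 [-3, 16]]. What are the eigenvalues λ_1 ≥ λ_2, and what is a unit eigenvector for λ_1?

Step 1 — characteristic polynomial of 2×2 Sigma:
  det(Sigma - λI) = λ² - trace · λ + det = 0.
  trace = 7 + 16 = 23, det = 7·16 - (-3)² = 103.
Step 2 — discriminant:
  Δ = trace² - 4·det = 529 - 412 = 117.
Step 3 — eigenvalues:
  λ = (trace ± √Δ)/2 = (23 ± 10.8167)/2,
  λ_1 = 16.9083,  λ_2 = 6.0917.

Step 4 — unit eigenvector for λ_1: solve (Sigma - λ_1 I)v = 0. First row:
  (7 - 16.9083)·v_x + (-3)·v_y = 0, i.e. (-9.9083)·v_x + (-3)·v_y = 0,
  so v ∝ (b, λ_1 - a) = (-3, 9.9083); multiply by -1 so the first entry is positive: u = (3, -9.9083).
  ||u|| = √((3)² + (-9.9083)²) = √(107.1749) ≈ 10.3525,
  v_1 = u/||u|| ≈ (0.2898, -0.9571) (||v_1|| = 1).

λ_1 = 16.9083,  λ_2 = 6.0917;  v_1 ≈ (0.2898, -0.9571)


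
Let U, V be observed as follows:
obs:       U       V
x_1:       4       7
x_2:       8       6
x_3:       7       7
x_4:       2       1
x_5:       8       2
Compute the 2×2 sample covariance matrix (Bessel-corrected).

Step 1 — column means:
  mean(U) = (4 + 8 + 7 + 2 + 8) / 5 = 29/5 = 5.8
  mean(V) = (7 + 6 + 7 + 1 + 2) / 5 = 23/5 = 4.6

Step 2 — sample covariance S[i,j] = (1/(n-1)) · Σ_k (x_{k,i} - mean_i) · (x_{k,j} - mean_j), with n-1 = 4.
  S[U,U] = ((-1.8)·(-1.8) + (2.2)·(2.2) + (1.2)·(1.2) + (-3.8)·(-3.8) + (2.2)·(2.2)) / 4 = 28.8/4 = 7.2
  S[U,V] = ((-1.8)·(2.4) + (2.2)·(1.4) + (1.2)·(2.4) + (-3.8)·(-3.6) + (2.2)·(-2.6)) / 4 = 9.6/4 = 2.4
  S[V,V] = ((2.4)·(2.4) + (1.4)·(1.4) + (2.4)·(2.4) + (-3.6)·(-3.6) + (-2.6)·(-2.6)) / 4 = 33.2/4 = 8.3

S is symmetric (S[j,i] = S[i,j]). Assembling:

S = [[7.2, 2.4],
 [2.4, 8.3]]


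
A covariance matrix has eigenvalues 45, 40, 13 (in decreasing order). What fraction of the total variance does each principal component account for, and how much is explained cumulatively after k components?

Step 1 — total variance = trace(Sigma) = Σ λ_i = 45 + 40 + 13 = 98.

Step 2 — fraction explained by component i = λ_i / Σ λ:
  PC1: 45/98 = 0.4592
  PC2: 40/98 = 0.4082
  PC3: 13/98 = 0.1327

Step 3 — cumulative fraction after k components = (λ_1 + ... + λ_k) / Σ λ:
  k = 1: 45/98 = 0.4592
  k = 2: (45 + 40)/98 = 85/98 = 0.8673
  k = 3: (45 + 40 + 13)/98 = 98/98 = 1

Summary (fraction, with percent):

explained: PC1 0.4592 (45.92%), PC2 0.4082 (40.82%), PC3 0.1327 (13.27%);  cumulative: 0.4592, 0.8673, 1


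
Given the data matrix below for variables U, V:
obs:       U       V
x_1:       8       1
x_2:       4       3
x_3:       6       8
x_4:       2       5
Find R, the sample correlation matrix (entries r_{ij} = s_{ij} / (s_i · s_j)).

Step 1 — column means:
  mean(U) = (8 + 4 + 6 + 2) / 4 = 20/4 = 5
  mean(V) = (1 + 3 + 8 + 5) / 4 = 17/4 = 4.25

Step 2 — sample variances and covariances s[i,j] = (1/(n-1)) · Σ_k (x_{k,i} - mean_i) · (x_{k,j} - mean_j), with n-1 = 3:
  s[U,U] = ((3)·(3) + (-1)·(-1) + (1)·(1) + (-3)·(-3)) / 3 = 20/3 = 6.6667
  s[U,V] = ((3)·(-3.25) + (-1)·(-1.25) + (1)·(3.75) + (-3)·(0.75)) / 3 = -7/3 = -2.3333
  s[V,V] = ((-3.25)·(-3.25) + (-1.25)·(-1.25) + (3.75)·(3.75) + (0.75)·(0.75)) / 3 = 26.75/3 = 8.9167
  Sample standard deviations s_i = √(s[i,i]):
  s(U) = √(6.6667) = 2.582
  s(V) = √(8.9167) = 2.9861

Step 3 — r_{ij} = s_{ij} / (s_i · s_j):
  r[U,U] = 1 (diagonal).
  r[U,V] = -2.3333 / (2.582 · 2.9861) = -2.3333 / 7.71 = -0.3026
  r[V,V] = 1 (diagonal).

R is symmetric with unit diagonal. Assembling:

R = [[1, -0.3026],
 [-0.3026, 1]]


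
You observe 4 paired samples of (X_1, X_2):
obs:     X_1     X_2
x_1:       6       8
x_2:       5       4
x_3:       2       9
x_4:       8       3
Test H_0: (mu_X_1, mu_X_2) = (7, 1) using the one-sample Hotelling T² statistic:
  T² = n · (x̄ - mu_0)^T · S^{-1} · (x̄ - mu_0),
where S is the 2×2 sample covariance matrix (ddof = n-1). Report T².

Step 1 — sample mean vector:
  mean(X_1) = (6 + 5 + 2 + 8) / 4 = 21/4 = 5.25
  mean(X_2) = (8 + 4 + 9 + 3) / 4 = 24/4 = 6
  x̄ = (5.25, 6),  deviation x̄ - mu_0 = (5.25, 6) - (7, 1) = (-1.75, 5).

Step 2 — sample covariance matrix, S[i,j] = (1/(n-1)) · Σ_k (x_{k,i} - mean_i) · (x_{k,j} - mean_j), divisor n-1 = 3:
  S[X_1,X_1] = ((0.75)·(0.75) + (-0.25)·(-0.25) + (-3.25)·(-3.25) + (2.75)·(2.75)) / 3 = 18.75/3 = 6.25
  S[X_1,X_2] = ((0.75)·(2) + (-0.25)·(-2) + (-3.25)·(3) + (2.75)·(-3)) / 3 = -16/3 = -5.3333
  S[X_2,X_2] = ((2)·(2) + (-2)·(-2) + (3)·(3) + (-3)·(-3)) / 3 = 26/3 = 8.6667
  S = [[6.25, -5.3333],
 [-5.3333, 8.6667]].

Step 3 — invert S. det(S) = 6.25·8.6667 - (-5.3333)² = 25.7222.
  S^{-1} = (1/det) · [[d, -b], [-b, a]] = [[0.3369, 0.2073],
 [0.2073, 0.243]].

Step 4 — quadratic form (x̄ - mu_0)^T · S^{-1} · (x̄ - mu_0):
  S^{-1} · (x̄ - mu_0) = (0.4471, 0.8521),
  (x̄ - mu_0)^T · [...] = (-1.75)·(0.4471) + (5)·(0.8521) = 3.4779.

Step 5 — scale by n: T² = 4 · 3.4779 = 13.9114.

T² ≈ 13.9114


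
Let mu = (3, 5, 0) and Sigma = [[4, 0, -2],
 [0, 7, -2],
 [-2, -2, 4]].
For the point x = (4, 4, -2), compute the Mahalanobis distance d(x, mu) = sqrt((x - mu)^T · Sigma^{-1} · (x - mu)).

Step 1 — centre the observation: (x - mu) = (1, -1, -2).

Step 2 — invert Sigma (cofactor / det for 3×3, or solve directly):
  Sigma^{-1} = [[0.3529, 0.0588, 0.2059],
 [0.0588, 0.1765, 0.1176],
 [0.2059, 0.1176, 0.4118]].

Step 3 — form the quadratic (x - mu)^T · Sigma^{-1} · (x - mu):
  Sigma^{-1} · (x - mu) = (-0.1176, -0.3529, -0.7353).
  (x - mu)^T · [Sigma^{-1} · (x - mu)] = (1)·(-0.1176) + (-1)·(-0.3529) + (-2)·(-0.7353) = 1.7059.

Step 4 — take square root: d = √(1.7059) ≈ 1.3061.

d(x, mu) = √(1.7059) ≈ 1.3061


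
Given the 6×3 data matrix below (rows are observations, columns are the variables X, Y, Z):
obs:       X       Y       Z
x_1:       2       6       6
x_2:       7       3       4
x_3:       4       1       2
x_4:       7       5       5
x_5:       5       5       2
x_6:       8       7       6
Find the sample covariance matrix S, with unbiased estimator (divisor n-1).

Step 1 — column means:
  mean(X) = (2 + 7 + 4 + 7 + 5 + 8) / 6 = 33/6 = 5.5
  mean(Y) = (6 + 3 + 1 + 5 + 5 + 7) / 6 = 27/6 = 4.5
  mean(Z) = (6 + 4 + 2 + 5 + 2 + 6) / 6 = 25/6 = 4.1667

Step 2 — sample covariance S[i,j] = (1/(n-1)) · Σ_k (x_{k,i} - mean_i) · (x_{k,j} - mean_j), with n-1 = 5.
  S[X,X] = ((-3.5)·(-3.5) + (1.5)·(1.5) + (-1.5)·(-1.5) + (1.5)·(1.5) + (-0.5)·(-0.5) + (2.5)·(2.5)) / 5 = 25.5/5 = 5.1
  S[X,Y] = ((-3.5)·(1.5) + (1.5)·(-1.5) + (-1.5)·(-3.5) + (1.5)·(0.5) + (-0.5)·(0.5) + (2.5)·(2.5)) / 5 = 4.5/5 = 0.9
  S[X,Z] = ((-3.5)·(1.8333) + (1.5)·(-0.1667) + (-1.5)·(-2.1667) + (1.5)·(0.8333) + (-0.5)·(-2.1667) + (2.5)·(1.8333)) / 5 = 3.5/5 = 0.7
  S[Y,Y] = ((1.5)·(1.5) + (-1.5)·(-1.5) + (-3.5)·(-3.5) + (0.5)·(0.5) + (0.5)·(0.5) + (2.5)·(2.5)) / 5 = 23.5/5 = 4.7
  S[Y,Z] = ((1.5)·(1.8333) + (-1.5)·(-0.1667) + (-3.5)·(-2.1667) + (0.5)·(0.8333) + (0.5)·(-2.1667) + (2.5)·(1.8333)) / 5 = 14.5/5 = 2.9
  S[Z,Z] = ((1.8333)·(1.8333) + (-0.1667)·(-0.1667) + (-2.1667)·(-2.1667) + (0.8333)·(0.8333) + (-2.1667)·(-2.1667) + (1.8333)·(1.8333)) / 5 = 16.8333/5 = 3.3667

S is symmetric (S[j,i] = S[i,j]). Assembling:

S = [[5.1, 0.9, 0.7],
 [0.9, 4.7, 2.9],
 [0.7, 2.9, 3.3667]]


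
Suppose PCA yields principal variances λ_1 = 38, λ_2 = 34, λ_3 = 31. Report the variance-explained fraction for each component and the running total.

Step 1 — total variance = trace(Sigma) = Σ λ_i = 38 + 34 + 31 = 103.

Step 2 — fraction explained by component i = λ_i / Σ λ:
  PC1: 38/103 = 0.3689
  PC2: 34/103 = 0.3301
  PC3: 31/103 = 0.301

Step 3 — cumulative fraction after k components = (λ_1 + ... + λ_k) / Σ λ:
  k = 1: 38/103 = 0.3689
  k = 2: (38 + 34)/103 = 72/103 = 0.699
  k = 3: (38 + 34 + 31)/103 = 103/103 = 1

Summary (fraction, with percent):

explained: PC1 0.3689 (36.89%), PC2 0.3301 (33.01%), PC3 0.301 (30.1%);  cumulative: 0.3689, 0.699, 1


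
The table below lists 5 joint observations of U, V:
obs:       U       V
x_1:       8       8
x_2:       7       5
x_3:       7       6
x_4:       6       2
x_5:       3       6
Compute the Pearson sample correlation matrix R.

Step 1 — column means:
  mean(U) = (8 + 7 + 7 + 6 + 3) / 5 = 31/5 = 6.2
  mean(V) = (8 + 5 + 6 + 2 + 6) / 5 = 27/5 = 5.4

Step 2 — sample variances and covariances s[i,j] = (1/(n-1)) · Σ_k (x_{k,i} - mean_i) · (x_{k,j} - mean_j), with n-1 = 4:
  s[U,U] = ((1.8)·(1.8) + (0.8)·(0.8) + (0.8)·(0.8) + (-0.2)·(-0.2) + (-3.2)·(-3.2)) / 4 = 14.8/4 = 3.7
  s[U,V] = ((1.8)·(2.6) + (0.8)·(-0.4) + (0.8)·(0.6) + (-0.2)·(-3.4) + (-3.2)·(0.6)) / 4 = 3.6/4 = 0.9
  s[V,V] = ((2.6)·(2.6) + (-0.4)·(-0.4) + (0.6)·(0.6) + (-3.4)·(-3.4) + (0.6)·(0.6)) / 4 = 19.2/4 = 4.8
  Sample standard deviations s_i = √(s[i,i]):
  s(U) = √(3.7) = 1.9235
  s(V) = √(4.8) = 2.1909

Step 3 — r_{ij} = s_{ij} / (s_i · s_j):
  r[U,U] = 1 (diagonal).
  r[U,V] = 0.9 / (1.9235 · 2.1909) = 0.9 / 4.2143 = 0.2136
  r[V,V] = 1 (diagonal).

R is symmetric with unit diagonal. Assembling:

R = [[1, 0.2136],
 [0.2136, 1]]


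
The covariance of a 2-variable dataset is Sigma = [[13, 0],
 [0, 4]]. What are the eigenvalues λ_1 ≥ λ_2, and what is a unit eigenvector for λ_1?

Step 1 — characteristic polynomial of 2×2 Sigma:
  det(Sigma - λI) = λ² - trace · λ + det = 0.
  trace = 13 + 4 = 17, det = 13·4 - (0)² = 52.
Step 2 — discriminant:
  Δ = trace² - 4·det = 289 - 208 = 81.
Step 3 — eigenvalues:
  λ = (trace ± √Δ)/2 = (17 ± 9)/2,
  λ_1 = 13,  λ_2 = 4.

Step 4 — unit eigenvector for λ_1: Sigma is diagonal, so its eigenvectors are the coordinate axes. λ_1 = 13 is the diagonal entry on the first coordinate axis, hence
  v_1 = (1, 0) (||v_1|| = 1).

λ_1 = 13,  λ_2 = 4;  v_1 ≈ (1, 0)


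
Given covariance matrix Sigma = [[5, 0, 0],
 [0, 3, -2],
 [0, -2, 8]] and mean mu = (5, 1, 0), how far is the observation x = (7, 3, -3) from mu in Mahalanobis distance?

Step 1 — centre the observation: (x - mu) = (2, 2, -3).

Step 2 — invert Sigma (cofactor / det for 3×3, or solve directly):
  Sigma^{-1} = [[0.2, 0, 0],
 [0, 0.4, 0.1],
 [0, 0.1, 0.15]].

Step 3 — form the quadratic (x - mu)^T · Sigma^{-1} · (x - mu):
  Sigma^{-1} · (x - mu) = (0.4, 0.5, -0.25).
  (x - mu)^T · [Sigma^{-1} · (x - mu)] = (2)·(0.4) + (2)·(0.5) + (-3)·(-0.25) = 2.55.

Step 4 — take square root: d = √(2.55) ≈ 1.5969.

d(x, mu) = √(2.55) ≈ 1.5969


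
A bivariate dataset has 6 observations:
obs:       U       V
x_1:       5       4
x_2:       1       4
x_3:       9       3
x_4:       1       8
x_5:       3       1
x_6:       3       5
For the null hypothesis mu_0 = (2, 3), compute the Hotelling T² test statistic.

Step 1 — sample mean vector:
  mean(U) = (5 + 1 + 9 + 1 + 3 + 3) / 6 = 22/6 = 3.6667
  mean(V) = (4 + 4 + 3 + 8 + 1 + 5) / 6 = 25/6 = 4.1667
  x̄ = (3.6667, 4.1667),  deviation x̄ - mu_0 = (3.6667, 4.1667) - (2, 3) = (1.6667, 1.1667).

Step 2 — sample covariance matrix, S[i,j] = (1/(n-1)) · Σ_k (x_{k,i} - mean_i) · (x_{k,j} - mean_j), divisor n-1 = 5:
  S[U,U] = ((1.3333)·(1.3333) + (-2.6667)·(-2.6667) + (5.3333)·(5.3333) + (-2.6667)·(-2.6667) + (-0.6667)·(-0.6667) + (-0.6667)·(-0.6667)) / 5 = 45.3333/5 = 9.0667
  S[U,V] = ((1.3333)·(-0.1667) + (-2.6667)·(-0.1667) + (5.3333)·(-1.1667) + (-2.6667)·(3.8333) + (-0.6667)·(-3.1667) + (-0.6667)·(0.8333)) / 5 = -14.6667/5 = -2.9333
  S[V,V] = ((-0.1667)·(-0.1667) + (-0.1667)·(-0.1667) + (-1.1667)·(-1.1667) + (3.8333)·(3.8333) + (-3.1667)·(-3.1667) + (0.8333)·(0.8333)) / 5 = 26.8333/5 = 5.3667
  S = [[9.0667, -2.9333],
 [-2.9333, 5.3667]].

Step 3 — invert S. det(S) = 9.0667·5.3667 - (-2.9333)² = 40.0533.
  S^{-1} = (1/det) · [[d, -b], [-b, a]] = [[0.134, 0.0732],
 [0.0732, 0.2264]].

Step 4 — quadratic form (x̄ - mu_0)^T · S^{-1} · (x̄ - mu_0):
  S^{-1} · (x̄ - mu_0) = (0.3088, 0.3862),
  (x̄ - mu_0)^T · [...] = (1.6667)·(0.3088) + (1.1667)·(0.3862) = 0.9651.

Step 5 — scale by n: T² = 6 · 0.9651 = 5.7906.

T² ≈ 5.7906


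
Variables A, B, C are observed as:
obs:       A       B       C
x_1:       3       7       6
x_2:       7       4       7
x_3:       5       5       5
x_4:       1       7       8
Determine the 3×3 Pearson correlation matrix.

Step 1 — column means:
  mean(A) = (3 + 7 + 5 + 1) / 4 = 16/4 = 4
  mean(B) = (7 + 4 + 5 + 7) / 4 = 23/4 = 5.75
  mean(C) = (6 + 7 + 5 + 8) / 4 = 26/4 = 6.5

Step 2 — sample variances and covariances s[i,j] = (1/(n-1)) · Σ_k (x_{k,i} - mean_i) · (x_{k,j} - mean_j), with n-1 = 3:
  s[A,A] = ((-1)·(-1) + (3)·(3) + (1)·(1) + (-3)·(-3)) / 3 = 20/3 = 6.6667
  s[A,B] = ((-1)·(1.25) + (3)·(-1.75) + (1)·(-0.75) + (-3)·(1.25)) / 3 = -11/3 = -3.6667
  s[A,C] = ((-1)·(-0.5) + (3)·(0.5) + (1)·(-1.5) + (-3)·(1.5)) / 3 = -4/3 = -1.3333
  s[B,B] = ((1.25)·(1.25) + (-1.75)·(-1.75) + (-0.75)·(-0.75) + (1.25)·(1.25)) / 3 = 6.75/3 = 2.25
  s[B,C] = ((1.25)·(-0.5) + (-1.75)·(0.5) + (-0.75)·(-1.5) + (1.25)·(1.5)) / 3 = 1.5/3 = 0.5
  s[C,C] = ((-0.5)·(-0.5) + (0.5)·(0.5) + (-1.5)·(-1.5) + (1.5)·(1.5)) / 3 = 5/3 = 1.6667
  Sample standard deviations s_i = √(s[i,i]):
  s(A) = √(6.6667) = 2.582
  s(B) = √(2.25) = 1.5
  s(C) = √(1.6667) = 1.291

Step 3 — r_{ij} = s_{ij} / (s_i · s_j):
  r[A,A] = 1 (diagonal).
  r[A,B] = -3.6667 / (2.582 · 1.5) = -3.6667 / 3.873 = -0.9467
  r[A,C] = -1.3333 / (2.582 · 1.291) = -1.3333 / 3.3333 = -0.4
  r[B,B] = 1 (diagonal).
  r[B,C] = 0.5 / (1.5 · 1.291) = 0.5 / 1.9365 = 0.2582
  r[C,C] = 1 (diagonal).

R is symmetric with unit diagonal. Assembling:

R = [[1, -0.9467, -0.4],
 [-0.9467, 1, 0.2582],
 [-0.4, 0.2582, 1]]


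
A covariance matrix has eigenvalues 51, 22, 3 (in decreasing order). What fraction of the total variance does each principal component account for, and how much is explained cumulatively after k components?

Step 1 — total variance = trace(Sigma) = Σ λ_i = 51 + 22 + 3 = 76.

Step 2 — fraction explained by component i = λ_i / Σ λ:
  PC1: 51/76 = 0.6711
  PC2: 22/76 = 0.2895
  PC3: 3/76 = 0.0395

Step 3 — cumulative fraction after k components = (λ_1 + ... + λ_k) / Σ λ:
  k = 1: 51/76 = 0.6711
  k = 2: (51 + 22)/76 = 73/76 = 0.9605
  k = 3: (51 + 22 + 3)/76 = 76/76 = 1

Summary (fraction, with percent):

explained: PC1 0.6711 (67.11%), PC2 0.2895 (28.95%), PC3 0.0395 (3.95%);  cumulative: 0.6711, 0.9605, 1


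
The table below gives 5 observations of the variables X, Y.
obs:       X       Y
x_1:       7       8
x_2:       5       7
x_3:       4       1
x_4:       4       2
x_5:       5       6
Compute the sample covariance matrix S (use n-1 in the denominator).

Step 1 — column means:
  mean(X) = (7 + 5 + 4 + 4 + 5) / 5 = 25/5 = 5
  mean(Y) = (8 + 7 + 1 + 2 + 6) / 5 = 24/5 = 4.8

Step 2 — sample covariance S[i,j] = (1/(n-1)) · Σ_k (x_{k,i} - mean_i) · (x_{k,j} - mean_j), with n-1 = 4.
  S[X,X] = ((2)·(2) + (0)·(0) + (-1)·(-1) + (-1)·(-1) + (0)·(0)) / 4 = 6/4 = 1.5
  S[X,Y] = ((2)·(3.2) + (0)·(2.2) + (-1)·(-3.8) + (-1)·(-2.8) + (0)·(1.2)) / 4 = 13/4 = 3.25
  S[Y,Y] = ((3.2)·(3.2) + (2.2)·(2.2) + (-3.8)·(-3.8) + (-2.8)·(-2.8) + (1.2)·(1.2)) / 4 = 38.8/4 = 9.7

S is symmetric (S[j,i] = S[i,j]). Assembling:

S = [[1.5, 3.25],
 [3.25, 9.7]]


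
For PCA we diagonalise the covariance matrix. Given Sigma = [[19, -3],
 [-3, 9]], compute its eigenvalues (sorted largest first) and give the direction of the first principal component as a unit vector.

Step 1 — characteristic polynomial of 2×2 Sigma:
  det(Sigma - λI) = λ² - trace · λ + det = 0.
  trace = 19 + 9 = 28, det = 19·9 - (-3)² = 162.
Step 2 — discriminant:
  Δ = trace² - 4·det = 784 - 648 = 136.
Step 3 — eigenvalues:
  λ = (trace ± √Δ)/2 = (28 ± 11.6619)/2,
  λ_1 = 19.831,  λ_2 = 8.169.

Step 4 — unit eigenvector for λ_1: solve (Sigma - λ_1 I)v = 0. First row:
  (19 - 19.831)·v_x + (-3)·v_y = 0, i.e. (-0.831)·v_x + (-3)·v_y = 0,
  so v ∝ (b, λ_1 - a) = (-3, 0.831); multiply by -1 so the first entry is positive: u = (3, -0.831).
  ||u|| = √((3)² + (-0.831)²) = √(9.6905) ≈ 3.113,
  v_1 = u/||u|| ≈ (0.9637, -0.2669) (||v_1|| = 1).

λ_1 = 19.831,  λ_2 = 8.169;  v_1 ≈ (0.9637, -0.2669)


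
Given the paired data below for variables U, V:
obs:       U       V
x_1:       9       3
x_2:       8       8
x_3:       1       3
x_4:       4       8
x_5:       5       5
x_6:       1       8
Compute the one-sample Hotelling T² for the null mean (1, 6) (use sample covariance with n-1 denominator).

Step 1 — sample mean vector:
  mean(U) = (9 + 8 + 1 + 4 + 5 + 1) / 6 = 28/6 = 4.6667
  mean(V) = (3 + 8 + 3 + 8 + 5 + 8) / 6 = 35/6 = 5.8333
  x̄ = (4.6667, 5.8333),  deviation x̄ - mu_0 = (4.6667, 5.8333) - (1, 6) = (3.6667, -0.1667).

Step 2 — sample covariance matrix, S[i,j] = (1/(n-1)) · Σ_k (x_{k,i} - mean_i) · (x_{k,j} - mean_j), divisor n-1 = 5:
  S[U,U] = ((4.3333)·(4.3333) + (3.3333)·(3.3333) + (-3.6667)·(-3.6667) + (-0.6667)·(-0.6667) + (0.3333)·(0.3333) + (-3.6667)·(-3.6667)) / 5 = 57.3333/5 = 11.4667
  S[U,V] = ((4.3333)·(-2.8333) + (3.3333)·(2.1667) + (-3.6667)·(-2.8333) + (-0.6667)·(2.1667) + (0.3333)·(-0.8333) + (-3.6667)·(2.1667)) / 5 = -4.3333/5 = -0.8667
  S[V,V] = ((-2.8333)·(-2.8333) + (2.1667)·(2.1667) + (-2.8333)·(-2.8333) + (2.1667)·(2.1667) + (-0.8333)·(-0.8333) + (2.1667)·(2.1667)) / 5 = 30.8333/5 = 6.1667
  S = [[11.4667, -0.8667],
 [-0.8667, 6.1667]].

Step 3 — invert S. det(S) = 11.4667·6.1667 - (-0.8667)² = 69.96.
  S^{-1} = (1/det) · [[d, -b], [-b, a]] = [[0.0881, 0.0124],
 [0.0124, 0.1639]].

Step 4 — quadratic form (x̄ - mu_0)^T · S^{-1} · (x̄ - mu_0):
  S^{-1} · (x̄ - mu_0) = (0.3211, 0.0181),
  (x̄ - mu_0)^T · [...] = (3.6667)·(0.3211) + (-0.1667)·(0.0181) = 1.1745.

Step 5 — scale by n: T² = 6 · 1.1745 = 7.0469.

T² ≈ 7.0469


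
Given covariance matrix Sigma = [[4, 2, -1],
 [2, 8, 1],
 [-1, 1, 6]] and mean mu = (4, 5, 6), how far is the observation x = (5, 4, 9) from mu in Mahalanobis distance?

Step 1 — centre the observation: (x - mu) = (1, -1, 3).

Step 2 — invert Sigma (cofactor / det for 3×3, or solve directly):
  Sigma^{-1} = [[0.3092, -0.0855, 0.0658],
 [-0.0855, 0.1513, -0.0395],
 [0.0658, -0.0395, 0.1842]].

Step 3 — form the quadratic (x - mu)^T · Sigma^{-1} · (x - mu):
  Sigma^{-1} · (x - mu) = (0.5921, -0.3553, 0.6579).
  (x - mu)^T · [Sigma^{-1} · (x - mu)] = (1)·(0.5921) + (-1)·(-0.3553) + (3)·(0.6579) = 2.9211.

Step 4 — take square root: d = √(2.9211) ≈ 1.7091.

d(x, mu) = √(2.9211) ≈ 1.7091


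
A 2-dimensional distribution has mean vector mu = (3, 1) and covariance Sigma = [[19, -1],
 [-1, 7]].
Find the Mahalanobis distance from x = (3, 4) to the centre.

Step 1 — centre the observation: (x - mu) = (0, 3).

Step 2 — invert Sigma. det(Sigma) = 19·7 - (-1)² = 132.
  Sigma^{-1} = (1/det) · [[d, -b], [-b, a]] = [[0.053, 0.0076],
 [0.0076, 0.1439]].

Step 3 — form the quadratic (x - mu)^T · Sigma^{-1} · (x - mu):
  Sigma^{-1} · (x - mu) = (0.0227, 0.4318).
  (x - mu)^T · [Sigma^{-1} · (x - mu)] = (0)·(0.0227) + (3)·(0.4318) = 1.2955.

Step 4 — take square root: d = √(1.2955) ≈ 1.1382.

d(x, mu) = √(1.2955) ≈ 1.1382


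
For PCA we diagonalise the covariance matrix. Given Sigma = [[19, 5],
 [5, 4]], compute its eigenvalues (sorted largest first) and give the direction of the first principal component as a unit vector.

Step 1 — characteristic polynomial of 2×2 Sigma:
  det(Sigma - λI) = λ² - trace · λ + det = 0.
  trace = 19 + 4 = 23, det = 19·4 - (5)² = 51.
Step 2 — discriminant:
  Δ = trace² - 4·det = 529 - 204 = 325.
Step 3 — eigenvalues:
  λ = (trace ± √Δ)/2 = (23 ± 18.0278)/2,
  λ_1 = 20.5139,  λ_2 = 2.4861.

Step 4 — unit eigenvector for λ_1: solve (Sigma - λ_1 I)v = 0. First row:
  (19 - 20.5139)·v_x + (5)·v_y = 0, i.e. (-1.5139)·v_x + (5)·v_y = 0,
  so v ∝ (b, λ_1 - a) = (5, 1.5139) = u.
  ||u|| = √((5)² + (1.5139)²) = √(27.2918) ≈ 5.2242,
  v_1 = u/||u|| ≈ (0.9571, 0.2898) (||v_1|| = 1).

λ_1 = 20.5139,  λ_2 = 2.4861;  v_1 ≈ (0.9571, 0.2898)


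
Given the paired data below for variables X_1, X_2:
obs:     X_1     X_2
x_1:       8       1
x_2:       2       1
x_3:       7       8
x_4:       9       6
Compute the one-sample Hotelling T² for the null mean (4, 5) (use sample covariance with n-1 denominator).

Step 1 — sample mean vector:
  mean(X_1) = (8 + 2 + 7 + 9) / 4 = 26/4 = 6.5
  mean(X_2) = (1 + 1 + 8 + 6) / 4 = 16/4 = 4
  x̄ = (6.5, 4),  deviation x̄ - mu_0 = (6.5, 4) - (4, 5) = (2.5, -1).

Step 2 — sample covariance matrix, S[i,j] = (1/(n-1)) · Σ_k (x_{k,i} - mean_i) · (x_{k,j} - mean_j), divisor n-1 = 3:
  S[X_1,X_1] = ((1.5)·(1.5) + (-4.5)·(-4.5) + (0.5)·(0.5) + (2.5)·(2.5)) / 3 = 29/3 = 9.6667
  S[X_1,X_2] = ((1.5)·(-3) + (-4.5)·(-3) + (0.5)·(4) + (2.5)·(2)) / 3 = 16/3 = 5.3333
  S[X_2,X_2] = ((-3)·(-3) + (-3)·(-3) + (4)·(4) + (2)·(2)) / 3 = 38/3 = 12.6667
  S = [[9.6667, 5.3333],
 [5.3333, 12.6667]].

Step 3 — invert S. det(S) = 9.6667·12.6667 - (5.3333)² = 94.
  S^{-1} = (1/det) · [[d, -b], [-b, a]] = [[0.1348, -0.0567],
 [-0.0567, 0.1028]].

Step 4 — quadratic form (x̄ - mu_0)^T · S^{-1} · (x̄ - mu_0):
  S^{-1} · (x̄ - mu_0) = (0.3936, -0.2447),
  (x̄ - mu_0)^T · [...] = (2.5)·(0.3936) + (-1)·(-0.2447) = 1.2287.

Step 5 — scale by n: T² = 4 · 1.2287 = 4.9149.

T² ≈ 4.9149


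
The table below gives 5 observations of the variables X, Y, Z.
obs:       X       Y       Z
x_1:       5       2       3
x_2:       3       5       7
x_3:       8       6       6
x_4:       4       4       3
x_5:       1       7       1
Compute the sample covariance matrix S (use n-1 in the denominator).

Step 1 — column means:
  mean(X) = (5 + 3 + 8 + 4 + 1) / 5 = 21/5 = 4.2
  mean(Y) = (2 + 5 + 6 + 4 + 7) / 5 = 24/5 = 4.8
  mean(Z) = (3 + 7 + 6 + 3 + 1) / 5 = 20/5 = 4

Step 2 — sample covariance S[i,j] = (1/(n-1)) · Σ_k (x_{k,i} - mean_i) · (x_{k,j} - mean_j), with n-1 = 4.
  S[X,X] = ((0.8)·(0.8) + (-1.2)·(-1.2) + (3.8)·(3.8) + (-0.2)·(-0.2) + (-3.2)·(-3.2)) / 4 = 26.8/4 = 6.7
  S[X,Y] = ((0.8)·(-2.8) + (-1.2)·(0.2) + (3.8)·(1.2) + (-0.2)·(-0.8) + (-3.2)·(2.2)) / 4 = -4.8/4 = -1.2
  S[X,Z] = ((0.8)·(-1) + (-1.2)·(3) + (3.8)·(2) + (-0.2)·(-1) + (-3.2)·(-3)) / 4 = 13/4 = 3.25
  S[Y,Y] = ((-2.8)·(-2.8) + (0.2)·(0.2) + (1.2)·(1.2) + (-0.8)·(-0.8) + (2.2)·(2.2)) / 4 = 14.8/4 = 3.7
  S[Y,Z] = ((-2.8)·(-1) + (0.2)·(3) + (1.2)·(2) + (-0.8)·(-1) + (2.2)·(-3)) / 4 = 0/4 = 0
  S[Z,Z] = ((-1)·(-1) + (3)·(3) + (2)·(2) + (-1)·(-1) + (-3)·(-3)) / 4 = 24/4 = 6

S is symmetric (S[j,i] = S[i,j]). Assembling:

S = [[6.7, -1.2, 3.25],
 [-1.2, 3.7, 0],
 [3.25, 0, 6]]


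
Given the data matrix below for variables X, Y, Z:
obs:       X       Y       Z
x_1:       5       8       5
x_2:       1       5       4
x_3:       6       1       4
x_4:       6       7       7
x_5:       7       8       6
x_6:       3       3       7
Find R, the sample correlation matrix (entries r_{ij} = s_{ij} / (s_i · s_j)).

Step 1 — column means:
  mean(X) = (5 + 1 + 6 + 6 + 7 + 3) / 6 = 28/6 = 4.6667
  mean(Y) = (8 + 5 + 1 + 7 + 8 + 3) / 6 = 32/6 = 5.3333
  mean(Z) = (5 + 4 + 4 + 7 + 6 + 7) / 6 = 33/6 = 5.5

Step 2 — sample variances and covariances s[i,j] = (1/(n-1)) · Σ_k (x_{k,i} - mean_i) · (x_{k,j} - mean_j), with n-1 = 5:
  s[X,X] = ((0.3333)·(0.3333) + (-3.6667)·(-3.6667) + (1.3333)·(1.3333) + (1.3333)·(1.3333) + (2.3333)·(2.3333) + (-1.6667)·(-1.6667)) / 5 = 25.3333/5 = 5.0667
  s[X,Y] = ((0.3333)·(2.6667) + (-3.6667)·(-0.3333) + (1.3333)·(-4.3333) + (1.3333)·(1.6667) + (2.3333)·(2.6667) + (-1.6667)·(-2.3333)) / 5 = 8.6667/5 = 1.7333
  s[X,Z] = ((0.3333)·(-0.5) + (-3.6667)·(-1.5) + (1.3333)·(-1.5) + (1.3333)·(1.5) + (2.3333)·(0.5) + (-1.6667)·(1.5)) / 5 = 4/5 = 0.8
  s[Y,Y] = ((2.6667)·(2.6667) + (-0.3333)·(-0.3333) + (-4.3333)·(-4.3333) + (1.6667)·(1.6667) + (2.6667)·(2.6667) + (-2.3333)·(-2.3333)) / 5 = 41.3333/5 = 8.2667
  s[Y,Z] = ((2.6667)·(-0.5) + (-0.3333)·(-1.5) + (-4.3333)·(-1.5) + (1.6667)·(1.5) + (2.6667)·(0.5) + (-2.3333)·(1.5)) / 5 = 6/5 = 1.2
  s[Z,Z] = ((-0.5)·(-0.5) + (-1.5)·(-1.5) + (-1.5)·(-1.5) + (1.5)·(1.5) + (0.5)·(0.5) + (1.5)·(1.5)) / 5 = 9.5/5 = 1.9
  Sample standard deviations s_i = √(s[i,i]):
  s(X) = √(5.0667) = 2.2509
  s(Y) = √(8.2667) = 2.8752
  s(Z) = √(1.9) = 1.3784

Step 3 — r_{ij} = s_{ij} / (s_i · s_j):
  r[X,X] = 1 (diagonal).
  r[X,Y] = 1.7333 / (2.2509 · 2.8752) = 1.7333 / 6.4718 = 0.2678
  r[X,Z] = 0.8 / (2.2509 · 1.3784) = 0.8 / 3.1027 = 0.2578
  r[Y,Y] = 1 (diagonal).
  r[Y,Z] = 1.2 / (2.8752 · 1.3784) = 1.2 / 3.9632 = 0.3028
  r[Z,Z] = 1 (diagonal).

R is symmetric with unit diagonal. Assembling:

R = [[1, 0.2678, 0.2578],
 [0.2678, 1, 0.3028],
 [0.2578, 0.3028, 1]]


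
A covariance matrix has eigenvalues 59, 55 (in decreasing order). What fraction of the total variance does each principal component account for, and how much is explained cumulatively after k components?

Step 1 — total variance = trace(Sigma) = Σ λ_i = 59 + 55 = 114.

Step 2 — fraction explained by component i = λ_i / Σ λ:
  PC1: 59/114 = 0.5175
  PC2: 55/114 = 0.4825

Step 3 — cumulative fraction after k components = (λ_1 + ... + λ_k) / Σ λ:
  k = 1: 59/114 = 0.5175
  k = 2: (59 + 55)/114 = 114/114 = 1

Summary (fraction, with percent):

explained: PC1 0.5175 (51.75%), PC2 0.4825 (48.25%);  cumulative: 0.5175, 1


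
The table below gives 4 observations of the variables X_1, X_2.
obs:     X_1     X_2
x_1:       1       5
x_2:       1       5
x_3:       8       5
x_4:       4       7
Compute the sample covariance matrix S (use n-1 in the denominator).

Step 1 — column means:
  mean(X_1) = (1 + 1 + 8 + 4) / 4 = 14/4 = 3.5
  mean(X_2) = (5 + 5 + 5 + 7) / 4 = 22/4 = 5.5

Step 2 — sample covariance S[i,j] = (1/(n-1)) · Σ_k (x_{k,i} - mean_i) · (x_{k,j} - mean_j), with n-1 = 3.
  S[X_1,X_1] = ((-2.5)·(-2.5) + (-2.5)·(-2.5) + (4.5)·(4.5) + (0.5)·(0.5)) / 3 = 33/3 = 11
  S[X_1,X_2] = ((-2.5)·(-0.5) + (-2.5)·(-0.5) + (4.5)·(-0.5) + (0.5)·(1.5)) / 3 = 1/3 = 0.3333
  S[X_2,X_2] = ((-0.5)·(-0.5) + (-0.5)·(-0.5) + (-0.5)·(-0.5) + (1.5)·(1.5)) / 3 = 3/3 = 1

S is symmetric (S[j,i] = S[i,j]). Assembling:

S = [[11, 0.3333],
 [0.3333, 1]]


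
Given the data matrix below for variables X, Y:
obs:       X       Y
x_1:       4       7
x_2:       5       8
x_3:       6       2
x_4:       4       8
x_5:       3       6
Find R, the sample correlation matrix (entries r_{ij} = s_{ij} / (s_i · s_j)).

Step 1 — column means:
  mean(X) = (4 + 5 + 6 + 4 + 3) / 5 = 22/5 = 4.4
  mean(Y) = (7 + 8 + 2 + 8 + 6) / 5 = 31/5 = 6.2

Step 2 — sample variances and covariances s[i,j] = (1/(n-1)) · Σ_k (x_{k,i} - mean_i) · (x_{k,j} - mean_j), with n-1 = 4:
  s[X,X] = ((-0.4)·(-0.4) + (0.6)·(0.6) + (1.6)·(1.6) + (-0.4)·(-0.4) + (-1.4)·(-1.4)) / 4 = 5.2/4 = 1.3
  s[X,Y] = ((-0.4)·(0.8) + (0.6)·(1.8) + (1.6)·(-4.2) + (-0.4)·(1.8) + (-1.4)·(-0.2)) / 4 = -6.4/4 = -1.6
  s[Y,Y] = ((0.8)·(0.8) + (1.8)·(1.8) + (-4.2)·(-4.2) + (1.8)·(1.8) + (-0.2)·(-0.2)) / 4 = 24.8/4 = 6.2
  Sample standard deviations s_i = √(s[i,i]):
  s(X) = √(1.3) = 1.1402
  s(Y) = √(6.2) = 2.49

Step 3 — r_{ij} = s_{ij} / (s_i · s_j):
  r[X,X] = 1 (diagonal).
  r[X,Y] = -1.6 / (1.1402 · 2.49) = -1.6 / 2.839 = -0.5636
  r[Y,Y] = 1 (diagonal).

R is symmetric with unit diagonal. Assembling:

R = [[1, -0.5636],
 [-0.5636, 1]]


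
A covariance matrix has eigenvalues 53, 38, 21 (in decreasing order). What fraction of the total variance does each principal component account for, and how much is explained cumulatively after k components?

Step 1 — total variance = trace(Sigma) = Σ λ_i = 53 + 38 + 21 = 112.

Step 2 — fraction explained by component i = λ_i / Σ λ:
  PC1: 53/112 = 0.4732
  PC2: 38/112 = 0.3393
  PC3: 21/112 = 0.1875

Step 3 — cumulative fraction after k components = (λ_1 + ... + λ_k) / Σ λ:
  k = 1: 53/112 = 0.4732
  k = 2: (53 + 38)/112 = 91/112 = 0.8125
  k = 3: (53 + 38 + 21)/112 = 112/112 = 1

Summary (fraction, with percent):

explained: PC1 0.4732 (47.32%), PC2 0.3393 (33.93%), PC3 0.1875 (18.75%);  cumulative: 0.4732, 0.8125, 1


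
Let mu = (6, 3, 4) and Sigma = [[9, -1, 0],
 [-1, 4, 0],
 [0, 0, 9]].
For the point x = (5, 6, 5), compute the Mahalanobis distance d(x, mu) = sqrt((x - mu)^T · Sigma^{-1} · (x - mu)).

Step 1 — centre the observation: (x - mu) = (-1, 3, 1).

Step 2 — invert Sigma (cofactor / det for 3×3, or solve directly):
  Sigma^{-1} = [[0.1143, 0.0286, 0],
 [0.0286, 0.2571, 0],
 [0, 0, 0.1111]].

Step 3 — form the quadratic (x - mu)^T · Sigma^{-1} · (x - mu):
  Sigma^{-1} · (x - mu) = (-0.0286, 0.7429, 0.1111).
  (x - mu)^T · [Sigma^{-1} · (x - mu)] = (-1)·(-0.0286) + (3)·(0.7429) + (1)·(0.1111) = 2.3683.

Step 4 — take square root: d = √(2.3683) ≈ 1.5389.

d(x, mu) = √(2.3683) ≈ 1.5389


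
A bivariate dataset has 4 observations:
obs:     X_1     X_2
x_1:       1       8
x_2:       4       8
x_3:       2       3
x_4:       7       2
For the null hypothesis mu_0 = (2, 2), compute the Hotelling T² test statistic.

Step 1 — sample mean vector:
  mean(X_1) = (1 + 4 + 2 + 7) / 4 = 14/4 = 3.5
  mean(X_2) = (8 + 8 + 3 + 2) / 4 = 21/4 = 5.25
  x̄ = (3.5, 5.25),  deviation x̄ - mu_0 = (3.5, 5.25) - (2, 2) = (1.5, 3.25).

Step 2 — sample covariance matrix, S[i,j] = (1/(n-1)) · Σ_k (x_{k,i} - mean_i) · (x_{k,j} - mean_j), divisor n-1 = 3:
  S[X_1,X_1] = ((-2.5)·(-2.5) + (0.5)·(0.5) + (-1.5)·(-1.5) + (3.5)·(3.5)) / 3 = 21/3 = 7
  S[X_1,X_2] = ((-2.5)·(2.75) + (0.5)·(2.75) + (-1.5)·(-2.25) + (3.5)·(-3.25)) / 3 = -13.5/3 = -4.5
  S[X_2,X_2] = ((2.75)·(2.75) + (2.75)·(2.75) + (-2.25)·(-2.25) + (-3.25)·(-3.25)) / 3 = 30.75/3 = 10.25
  S = [[7, -4.5],
 [-4.5, 10.25]].

Step 3 — invert S. det(S) = 7·10.25 - (-4.5)² = 51.5.
  S^{-1} = (1/det) · [[d, -b], [-b, a]] = [[0.199, 0.0874],
 [0.0874, 0.1359]].

Step 4 — quadratic form (x̄ - mu_0)^T · S^{-1} · (x̄ - mu_0):
  S^{-1} · (x̄ - mu_0) = (0.5825, 0.5728),
  (x̄ - mu_0)^T · [...] = (1.5)·(0.5825) + (3.25)·(0.5728) = 2.7354.

Step 5 — scale by n: T² = 4 · 2.7354 = 10.9417.

T² ≈ 10.9417
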